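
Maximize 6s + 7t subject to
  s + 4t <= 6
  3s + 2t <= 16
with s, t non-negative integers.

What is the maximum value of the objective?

30

The continuous relaxation peaks at (5.2, 0.2) with value 32.60; rounding to a feasible lattice point costs some objective.
(s,t)=(5,0): 1·5+4·0=5≤6, 3·5+2·0=15≤16, objective 30.
(s,t)=(4,0): 1·4+4·0=4≤6, 3·4+2·0=12≤16, objective 24.
No feasible integer point exceeds 30.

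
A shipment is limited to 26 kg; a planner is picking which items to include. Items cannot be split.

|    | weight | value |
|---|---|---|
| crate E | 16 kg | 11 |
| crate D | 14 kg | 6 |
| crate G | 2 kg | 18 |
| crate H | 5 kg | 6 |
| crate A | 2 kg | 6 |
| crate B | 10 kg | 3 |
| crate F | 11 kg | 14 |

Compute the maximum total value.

44

Allowing fractional choices, the relaxed optimum would be about 48.1, but items are indivisible.
crate G + crate H + crate A + crate F: weight 2 + 5 + 2 + 11 = 20 ≤ 26, value 18 + 6 + 6 + 14 = 44.
crate E + crate G + crate H + crate A: weight 16 + 2 + 5 + 2 = 25 ≤ 26, value 11 + 18 + 6 + 6 = 41.
Best is crate G, crate H, crate A, and crate F with total value 44.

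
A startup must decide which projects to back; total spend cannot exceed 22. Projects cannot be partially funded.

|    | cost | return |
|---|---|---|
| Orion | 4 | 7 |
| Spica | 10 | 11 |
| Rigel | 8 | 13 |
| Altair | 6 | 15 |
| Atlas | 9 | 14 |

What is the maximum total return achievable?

36

Take Orion, Altair, and Atlas: cost 4 + 6 + 9 = 19 ≤ 22, return 7 + 15 + 14 = 36.
No other feasible combination does better.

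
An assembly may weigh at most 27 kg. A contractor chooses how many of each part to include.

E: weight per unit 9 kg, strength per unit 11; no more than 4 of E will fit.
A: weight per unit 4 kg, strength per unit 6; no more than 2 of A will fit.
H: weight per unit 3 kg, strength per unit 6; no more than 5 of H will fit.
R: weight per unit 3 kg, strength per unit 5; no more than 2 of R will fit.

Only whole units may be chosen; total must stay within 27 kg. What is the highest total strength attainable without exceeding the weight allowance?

47

2×A, 5×H, and 1×R: weight 26 ≤ 27, strength 2·6 + 5·6 + 1·5 = 47.
1×A, 5×H, and 2×R: weight 25 ≤ 27, strength 1·6 + 5·6 + 2·5 = 46.
Best is 47.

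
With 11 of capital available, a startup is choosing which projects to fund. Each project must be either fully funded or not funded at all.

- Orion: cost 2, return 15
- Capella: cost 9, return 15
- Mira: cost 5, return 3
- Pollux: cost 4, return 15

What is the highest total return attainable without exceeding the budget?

33

Take Orion, Mira, and Pollux: cost 2 + 5 + 4 = 11 ≤ 11, return 15 + 3 + 15 = 33.
No other feasible combination does better.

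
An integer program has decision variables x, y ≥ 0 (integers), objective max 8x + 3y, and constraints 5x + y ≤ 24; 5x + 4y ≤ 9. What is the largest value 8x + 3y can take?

11

(x,y)=(1,1): 5·1+1·1=6≤24, 5·1+4·1=9≤9, objective 11.
(x,y)=(1,0): 5·1+1·0=5≤24, 5·1+4·0=5≤9, objective 8.
(x,y)=(0,2): 5·0+1·2=2≤24, 5·0+4·2=8≤9, objective 6.
Maximum is 11 at (x,y)=(1,1).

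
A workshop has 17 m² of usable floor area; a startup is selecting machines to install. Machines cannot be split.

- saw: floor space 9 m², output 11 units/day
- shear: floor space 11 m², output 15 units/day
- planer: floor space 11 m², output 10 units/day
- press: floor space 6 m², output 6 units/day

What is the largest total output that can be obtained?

21

Allowing fractional choices, the relaxed optimum would be about 22.3, but machines are indivisible.
shear + press: floor space 11 + 6 = 17 ≤ 17, output 15 + 6 = 21.
saw + press: floor space 9 + 6 = 15 ≤ 17, output 11 + 6 = 17.
Best is shear and press with total output 21.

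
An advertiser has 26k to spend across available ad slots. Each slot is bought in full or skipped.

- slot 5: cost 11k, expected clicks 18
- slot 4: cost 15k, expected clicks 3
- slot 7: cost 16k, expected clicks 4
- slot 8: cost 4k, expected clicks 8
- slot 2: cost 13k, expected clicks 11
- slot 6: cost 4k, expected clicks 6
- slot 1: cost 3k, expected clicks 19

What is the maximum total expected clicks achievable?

Allowing fractional choices, the relaxed optimum would be about 54.4, but ad slots are indivisible.
slot 5 + slot 8 + slot 1: cost 11 + 4 + 3 = 18 ≤ 26, expected clicks 18 + 8 + 19 = 45.
slot 5 + slot 8 + slot 6 + slot 1: cost 11 + 4 + 4 + 3 = 22 ≤ 26, expected clicks 18 + 8 + 6 + 19 = 51.
slot 8 + slot 2 + slot 6 + slot 1: cost 4 + 13 + 4 + 3 = 24 ≤ 26, expected clicks 8 + 11 + 6 + 19 = 44.
Best is slot 5, slot 8, slot 6, and slot 1 with total expected clicks 51.

51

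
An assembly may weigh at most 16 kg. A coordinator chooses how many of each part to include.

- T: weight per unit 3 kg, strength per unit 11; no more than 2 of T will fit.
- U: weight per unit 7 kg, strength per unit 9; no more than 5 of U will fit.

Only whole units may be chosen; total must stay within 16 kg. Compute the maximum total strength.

31

This is a bounded integer knapsack.
Take 2×T and 1×U: weight 13 ≤ 16, strength 2·11 + 1·9 = 31.
T has the best ratio (11/3) and is taken to its limit of 2; remaining capacity is filled optimally with the others.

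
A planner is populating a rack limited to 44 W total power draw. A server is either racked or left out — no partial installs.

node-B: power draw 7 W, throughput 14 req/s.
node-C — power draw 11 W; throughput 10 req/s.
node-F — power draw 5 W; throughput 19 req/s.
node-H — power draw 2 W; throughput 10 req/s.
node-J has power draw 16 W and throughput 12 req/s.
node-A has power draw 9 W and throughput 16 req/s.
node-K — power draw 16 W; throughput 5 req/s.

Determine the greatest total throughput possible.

Allowing fractional choices, the relaxed optimum would be about 76.5, but servers are indivisible.
node-B + node-C + node-F + node-H + node-A: power draw 7 + 11 + 5 + 2 + 9 = 34 ≤ 44, throughput 14 + 10 + 19 + 10 + 16 = 69.
node-B + node-F + node-H + node-J + node-A: power draw 7 + 5 + 2 + 16 + 9 = 39 ≤ 44, throughput 14 + 19 + 10 + 12 + 16 = 71.
Best is node-B, node-F, node-H, node-J, and node-A with total throughput 71.

71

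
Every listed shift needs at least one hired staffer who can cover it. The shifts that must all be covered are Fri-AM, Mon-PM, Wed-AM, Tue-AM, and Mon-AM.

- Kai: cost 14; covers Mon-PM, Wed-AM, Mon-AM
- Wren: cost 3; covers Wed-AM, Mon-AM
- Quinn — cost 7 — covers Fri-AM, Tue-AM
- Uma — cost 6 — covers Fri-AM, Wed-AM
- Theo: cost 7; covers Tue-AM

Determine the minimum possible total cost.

21

This is an integer covering problem.
The greedy cost-per-new-shift heuristic would pick Wren, Quinn, and Kai for 24, but a cheaper cover exists.
Choose Kai and Quinn: together they cover Fri-AM, Mon-PM, Wed-AM, Tue-AM, Mon-AM — every shift.
Total cost: 14 + 7 = 21.
No cover costs less than 21.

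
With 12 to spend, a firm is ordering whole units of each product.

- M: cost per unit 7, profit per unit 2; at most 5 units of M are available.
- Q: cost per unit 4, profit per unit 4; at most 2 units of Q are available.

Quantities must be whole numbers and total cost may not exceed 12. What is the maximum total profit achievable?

This is a bounded integer knapsack.
2×Q: cost 8 ≤ 12, profit 2·4 = 8.
1×M and 1×Q: cost 11 ≤ 12, profit 1·2 + 1·4 = 6.
Best is 8.

8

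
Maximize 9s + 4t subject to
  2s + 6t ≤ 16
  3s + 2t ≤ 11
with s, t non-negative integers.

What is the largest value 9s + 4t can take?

Relaxing integrality, the LP optimum is 33.00 at (s,t) = (3.67, 0), which is not an integer point.
(s,t)=(3,1): 2·3+6·1=12≤16, 3·3+2·1=11≤11, objective 31.
(s,t)=(3,0): 2·3+6·0=6≤16, 3·3+2·0=9≤11, objective 27.
(s,t)=(2,2): 2·2+6·2=16≤16, 3·2+2·2=10≤11, objective 26.
(s,t)=(2,1): 2·2+6·1=10≤16, 3·2+2·1=8≤11, objective 22.
The best lattice point is (3,1), giving 31.

31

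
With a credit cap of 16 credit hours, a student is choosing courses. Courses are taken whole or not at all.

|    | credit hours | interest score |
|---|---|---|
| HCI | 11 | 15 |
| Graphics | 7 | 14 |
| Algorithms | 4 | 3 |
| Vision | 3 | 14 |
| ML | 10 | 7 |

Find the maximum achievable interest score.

Allowing fractional choices, the relaxed optimum would be about 36.2, but courses are indivisible.
Graphics + Algorithms + Vision: credit hours 7 + 4 + 3 = 14 ≤ 16, interest score 14 + 3 + 14 = 31.
HCI + Vision: credit hours 11 + 3 = 14 ≤ 16, interest score 15 + 14 = 29.
Best is Graphics, Algorithms, and Vision with total interest score 31.

31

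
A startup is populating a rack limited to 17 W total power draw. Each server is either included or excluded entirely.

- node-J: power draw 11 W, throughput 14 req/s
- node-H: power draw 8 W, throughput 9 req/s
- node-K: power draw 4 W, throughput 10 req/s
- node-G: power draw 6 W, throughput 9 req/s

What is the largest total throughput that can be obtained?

Allowing fractional choices, the relaxed optimum would be about 27.9, but servers are indivisible.
node-J + node-G: power draw 11 + 6 = 17 ≤ 17, throughput 14 + 9 = 23.
node-K + node-G: power draw 4 + 6 = 10 ≤ 17, throughput 10 + 9 = 19.
node-J + node-K: power draw 11 + 4 = 15 ≤ 17, throughput 14 + 10 = 24.
Best is node-J and node-K with total throughput 24.

24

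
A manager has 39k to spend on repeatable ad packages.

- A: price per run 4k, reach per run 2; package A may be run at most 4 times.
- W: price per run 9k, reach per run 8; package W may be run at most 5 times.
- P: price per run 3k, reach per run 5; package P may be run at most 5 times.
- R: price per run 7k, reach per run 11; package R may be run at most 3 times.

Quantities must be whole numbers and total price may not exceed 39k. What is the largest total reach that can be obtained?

This is a bounded integer knapsack.
P has the best ratio (5/3); taking only P gives at most 5×5 = 25 (stopped by the supply cap of 5).
Mixing does better — 5×P and 3×R: price 36 ≤ 39, reach 5·5 + 3·11 = 58.

58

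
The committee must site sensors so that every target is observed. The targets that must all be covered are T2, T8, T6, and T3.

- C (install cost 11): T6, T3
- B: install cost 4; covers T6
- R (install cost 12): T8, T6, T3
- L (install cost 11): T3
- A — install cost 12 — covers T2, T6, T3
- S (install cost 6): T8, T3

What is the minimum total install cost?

18

This is a weighted set-cover instance.
The greedy cost-per-new-target heuristic would pick S, B, and A for 22, but a cheaper cover exists.
Choose A and S: together they cover T2, T8, T6, T3 — every target.
Total install cost: 12 + 6 = 18.
No cover costs less than 18.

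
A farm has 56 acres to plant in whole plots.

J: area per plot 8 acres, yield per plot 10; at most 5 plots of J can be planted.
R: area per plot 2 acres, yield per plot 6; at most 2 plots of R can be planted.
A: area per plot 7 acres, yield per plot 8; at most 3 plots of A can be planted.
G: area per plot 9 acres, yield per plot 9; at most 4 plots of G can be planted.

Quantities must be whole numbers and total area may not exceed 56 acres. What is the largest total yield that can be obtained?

This is a bounded integer knapsack.
5×J, 1×R, and 2×A: area 56 ≤ 56, yield 5·10 + 1·6 + 2·8 = 72.
5×J, 2×R, and 1×G: area 53 ≤ 56, yield 5·10 + 2·6 + 1·9 = 71.
Best is 72.

72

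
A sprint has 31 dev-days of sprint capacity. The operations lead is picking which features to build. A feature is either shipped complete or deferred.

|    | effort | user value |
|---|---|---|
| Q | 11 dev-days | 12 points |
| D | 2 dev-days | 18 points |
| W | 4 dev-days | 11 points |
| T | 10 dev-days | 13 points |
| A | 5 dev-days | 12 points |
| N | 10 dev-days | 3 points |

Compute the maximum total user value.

57

Allowing fractional choices, the relaxed optimum would be about 64.9, but features are indivisible.
D + W + T + A + N: effort 2 + 4 + 10 + 5 + 10 = 31 ≤ 31, user value 18 + 11 + 13 + 12 + 3 = 57.
D + W + T + A: effort 2 + 4 + 10 + 5 = 21 ≤ 31, user value 18 + 11 + 13 + 12 = 54.
Q + D + T + A: effort 11 + 2 + 10 + 5 = 28 ≤ 31, user value 12 + 18 + 13 + 12 = 55.
Best is D, W, T, A, and N with total user value 57.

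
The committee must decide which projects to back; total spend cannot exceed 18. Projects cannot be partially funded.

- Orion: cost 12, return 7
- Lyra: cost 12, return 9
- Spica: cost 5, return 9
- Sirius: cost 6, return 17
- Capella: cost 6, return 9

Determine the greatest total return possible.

35

This is an integer program with binary decision variables.
Take Spica, Sirius, and Capella: cost 5 + 6 + 6 = 17 ≤ 18, return 9 + 17 + 9 = 35.
No other feasible combination does better.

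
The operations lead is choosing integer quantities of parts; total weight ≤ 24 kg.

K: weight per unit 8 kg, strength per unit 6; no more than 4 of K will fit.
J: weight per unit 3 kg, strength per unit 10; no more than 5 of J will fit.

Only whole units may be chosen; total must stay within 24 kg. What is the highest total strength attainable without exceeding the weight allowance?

1×K and 5×J: weight 23 ≤ 24, strength 1·6 + 5·10 = 56.
5×J: weight 15 ≤ 24, strength 5·10 = 50.
Best is 56.

56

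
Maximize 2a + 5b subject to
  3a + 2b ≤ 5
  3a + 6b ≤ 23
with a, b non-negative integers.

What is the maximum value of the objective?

Relaxing integrality, the LP optimum is 12.50 at (a,b) = (0, 2.5), which is not an integer point.
(a,b)=(0,2) is feasible, giving 10.
(a,b)=(1,1) is feasible, giving 7.
(a,b)=(0,1) is feasible, giving 5.
No feasible integer point exceeds 10.

10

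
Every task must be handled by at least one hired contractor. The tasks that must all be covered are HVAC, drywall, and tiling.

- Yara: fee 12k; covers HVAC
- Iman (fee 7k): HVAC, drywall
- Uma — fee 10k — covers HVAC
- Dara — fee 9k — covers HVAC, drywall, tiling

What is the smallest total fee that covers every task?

Dara alone covers HVAC, drywall, tiling — every task.
Total fee: 9.
No cover costs less than 9.

9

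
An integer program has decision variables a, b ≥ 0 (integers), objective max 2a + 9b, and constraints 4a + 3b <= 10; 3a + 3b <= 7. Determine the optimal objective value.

18

(a,b)=(0,2): 4·0+3·2=6≤10, 3·0+3·2=6≤7, objective 18.
(a,b)=(1,1): 4·1+3·1=7≤10, 3·1+3·1=6≤7, objective 11.
(a,b)=(0,1): 4·0+3·1=3≤10, 3·0+3·1=3≤7, objective 9.
The best lattice point is (0,2), giving 18.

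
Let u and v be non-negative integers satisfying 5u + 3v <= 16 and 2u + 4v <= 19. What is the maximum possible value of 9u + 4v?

(u,v)=(3,0): 5·3+3·0=15≤16, 2·3+4·0=6≤19, objective 27.
(u,v)=(2,1): 5·2+3·1=13≤16, 2·2+4·1=8≤19, objective 22.
(u,v)=(2,0): 5·2+3·0=10≤16, 2·2+4·0=4≤19, objective 18.
The best lattice point is (3,0), giving 27.

27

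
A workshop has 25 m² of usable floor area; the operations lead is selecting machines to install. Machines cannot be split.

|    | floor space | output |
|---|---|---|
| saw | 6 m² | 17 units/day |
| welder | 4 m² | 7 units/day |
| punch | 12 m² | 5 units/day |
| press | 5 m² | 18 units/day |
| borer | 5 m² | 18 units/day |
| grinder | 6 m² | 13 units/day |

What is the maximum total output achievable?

66

Allowing fractional choices, the relaxed optimum would be about 71.2, but machines are indivisible.
saw + press + borer + grinder: floor space 6 + 5 + 5 + 6 = 22 ≤ 25, output 17 + 18 + 18 + 13 = 66.
welder + press + borer + grinder: floor space 4 + 5 + 5 + 6 = 20 ≤ 25, output 7 + 18 + 18 + 13 = 56.
saw + welder + press + borer: floor space 6 + 4 + 5 + 5 = 20 ≤ 25, output 17 + 7 + 18 + 18 = 60.
Best is saw, press, borer, and grinder with total output 66.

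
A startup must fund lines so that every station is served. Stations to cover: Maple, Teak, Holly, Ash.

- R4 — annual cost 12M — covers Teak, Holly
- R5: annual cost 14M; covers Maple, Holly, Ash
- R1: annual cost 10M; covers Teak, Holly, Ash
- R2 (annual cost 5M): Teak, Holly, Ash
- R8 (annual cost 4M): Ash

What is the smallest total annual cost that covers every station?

19

Choose R5 and R2: together they cover Maple, Teak, Holly, Ash — every station.
Total annual cost: 14 + 5 = 19.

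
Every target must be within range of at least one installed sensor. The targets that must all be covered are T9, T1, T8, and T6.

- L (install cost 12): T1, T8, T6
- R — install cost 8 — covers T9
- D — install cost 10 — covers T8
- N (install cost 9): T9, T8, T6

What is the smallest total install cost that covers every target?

The greedy cost-per-new-target heuristic would pick N and L for 21, but a cheaper cover exists.
Choose L and R: together they cover T9, T1, T8, T6 — every target.
Total install cost: 12 + 8 = 20.
No cover costs less than 20.

20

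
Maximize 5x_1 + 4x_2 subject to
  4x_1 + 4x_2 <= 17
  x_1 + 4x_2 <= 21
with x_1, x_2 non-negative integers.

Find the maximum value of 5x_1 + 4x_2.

20

Relaxing integrality, the LP optimum is 21.25 at (x_1,x_2) = (4.25, 0), which is not an integer point.
(x_1,x_2)=(4,0): 4·4+4·0=16≤17, 1·4+4·0=4≤21, objective 20.
(x_1,x_2)=(3,1): 4·3+4·1=16≤17, 1·3+4·1=7≤21, objective 19.
(x_1,x_2)=(3,0): 4·3+4·0=12≤17, 1·3+4·0=3≤21, objective 15.
Maximum is 20 at (x_1,x_2)=(4,0).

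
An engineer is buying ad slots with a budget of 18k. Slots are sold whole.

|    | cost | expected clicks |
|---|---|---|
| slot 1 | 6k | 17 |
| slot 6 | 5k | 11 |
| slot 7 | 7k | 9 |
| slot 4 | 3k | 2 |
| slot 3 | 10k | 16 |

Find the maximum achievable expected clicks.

37

Take slot 1, slot 6, and slot 7: cost 6 + 5 + 7 = 18 ≤ 18, expected clicks 17 + 11 + 9 = 37.
No other feasible combination does better.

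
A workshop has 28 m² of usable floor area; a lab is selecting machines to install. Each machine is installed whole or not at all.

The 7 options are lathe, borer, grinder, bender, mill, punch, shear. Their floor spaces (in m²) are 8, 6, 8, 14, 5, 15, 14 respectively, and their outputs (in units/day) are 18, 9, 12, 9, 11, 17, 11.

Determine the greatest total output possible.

Take lathe, borer, grinder, and mill: floor space 8 + 6 + 8 + 5 = 27 ≤ 28, output 18 + 9 + 12 + 11 = 50.
No other feasible combination does better.

50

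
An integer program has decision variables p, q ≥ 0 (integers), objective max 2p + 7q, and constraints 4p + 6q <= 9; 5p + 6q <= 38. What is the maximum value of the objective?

The continuous relaxation peaks at (0, 1.5) with value 10.50; rounding to a feasible lattice point costs some objective.
(p,q)=(0,1) is feasible, giving 7.
(p,q)=(1,0) is feasible, giving 2.
The best lattice point is (0,1), giving 7.

7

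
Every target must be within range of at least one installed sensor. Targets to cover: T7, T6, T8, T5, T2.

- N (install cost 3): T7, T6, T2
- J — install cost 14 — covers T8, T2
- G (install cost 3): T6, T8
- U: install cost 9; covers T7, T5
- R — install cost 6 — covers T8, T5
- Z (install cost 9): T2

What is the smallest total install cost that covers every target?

9

The greedy cost-per-new-target heuristic would pick N, G, and R for 12, but a cheaper cover exists.
Choose N and R: together they cover T7, T6, T8, T5, T2 — every target.
Total install cost: 3 + 6 = 9.
No cover costs less than 9.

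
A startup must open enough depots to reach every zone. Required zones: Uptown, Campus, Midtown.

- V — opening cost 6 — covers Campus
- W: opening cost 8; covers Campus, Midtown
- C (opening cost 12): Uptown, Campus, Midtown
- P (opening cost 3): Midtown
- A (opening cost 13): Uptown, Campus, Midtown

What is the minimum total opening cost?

This is a weighted set-cover instance.
C alone covers Uptown, Campus, Midtown — every zone.
Total opening cost: 12.

12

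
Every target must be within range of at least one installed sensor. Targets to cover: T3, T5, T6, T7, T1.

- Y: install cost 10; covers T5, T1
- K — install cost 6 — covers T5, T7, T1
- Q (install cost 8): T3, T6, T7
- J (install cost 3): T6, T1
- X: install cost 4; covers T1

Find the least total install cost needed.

14

The greedy cost-per-new-target heuristic would pick J, K, and Q for 17, but a cheaper cover exists.
Choose K and Q: together they cover T3, T5, T6, T7, T1 — every target.
Total install cost: 6 + 8 = 14.
No cover costs less than 14.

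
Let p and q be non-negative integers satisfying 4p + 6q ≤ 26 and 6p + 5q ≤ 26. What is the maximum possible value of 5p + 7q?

28

Relaxing integrality, the LP optimum is 30.88 at (p,q) = (1.62, 3.25), which is not an integer point.
(p,q)=(0,4): 4·0+6·4=24≤26, 6·0+5·4=20≤26, objective 28.
(p,q)=(1,3): 4·1+6·3=22≤26, 6·1+5·3=21≤26, objective 26.
The best lattice point is (0,4), giving 28.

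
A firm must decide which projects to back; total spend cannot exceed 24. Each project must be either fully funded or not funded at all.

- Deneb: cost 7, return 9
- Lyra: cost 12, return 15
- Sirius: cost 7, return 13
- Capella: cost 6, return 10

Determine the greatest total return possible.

32

Take Deneb, Sirius, and Capella: cost 7 + 7 + 6 = 20 ≤ 24, return 9 + 13 + 10 = 32.
No other feasible combination does better.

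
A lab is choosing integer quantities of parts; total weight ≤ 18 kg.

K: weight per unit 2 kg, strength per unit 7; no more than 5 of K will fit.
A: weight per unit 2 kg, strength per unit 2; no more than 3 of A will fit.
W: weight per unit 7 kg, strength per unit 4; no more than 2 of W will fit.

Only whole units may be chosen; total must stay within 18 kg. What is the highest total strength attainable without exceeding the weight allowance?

41

5×K and 1×W: weight 17 ≤ 18, strength 5·7 + 1·4 = 39.
5×K and 3×A: weight 16 ≤ 18, strength 5·7 + 3·2 = 41.
Best is 41.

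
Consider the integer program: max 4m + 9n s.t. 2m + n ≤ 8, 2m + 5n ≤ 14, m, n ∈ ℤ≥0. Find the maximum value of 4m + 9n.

26

(m,n)=(2,2): 2·2+1·2=6≤8, 2·2+5·2=14≤14, objective 26.
(m,n)=(1,2): 2·1+1·2=4≤8, 2·1+5·2=12≤14, objective 22.
(m,n)=(3,1): 2·3+1·1=7≤8, 2·3+5·1=11≤14, objective 21.
(m,n)=(2,1): 2·2+1·1=5≤8, 2·2+5·1=9≤14, objective 17.
Maximum is 26 at (m,n)=(2,2).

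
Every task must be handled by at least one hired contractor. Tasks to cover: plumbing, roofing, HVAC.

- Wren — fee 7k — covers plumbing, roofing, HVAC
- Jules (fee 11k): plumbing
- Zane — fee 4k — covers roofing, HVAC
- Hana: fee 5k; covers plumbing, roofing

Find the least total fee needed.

7

The greedy cost-per-new-task heuristic would pick Zane and Hana for 9, but a cheaper cover exists.
Wren alone covers plumbing, roofing, HVAC — every task.
Total fee: 7.
No cover costs less than 7.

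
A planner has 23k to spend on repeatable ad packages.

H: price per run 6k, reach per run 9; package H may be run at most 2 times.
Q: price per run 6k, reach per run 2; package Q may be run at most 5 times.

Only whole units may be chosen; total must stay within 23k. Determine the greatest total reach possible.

This is a bounded integer knapsack.
Take 2×H and 1×Q: price 18 ≤ 23, reach 2·9 + 1·2 = 20.
H has the best ratio (9/6) and is taken to its limit of 2; remaining capacity is filled optimally with the others.

20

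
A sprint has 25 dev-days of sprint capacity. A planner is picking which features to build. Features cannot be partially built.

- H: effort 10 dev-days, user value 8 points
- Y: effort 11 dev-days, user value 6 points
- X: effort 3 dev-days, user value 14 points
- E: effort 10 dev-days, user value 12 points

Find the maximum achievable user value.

Allowing fractional choices, the relaxed optimum would be about 35.1, but features are indivisible.
H + X + E: effort 10 + 3 + 10 = 23 ≤ 25, user value 8 + 14 + 12 = 34.
Y + X + E: effort 11 + 3 + 10 = 24 ≤ 25, user value 6 + 14 + 12 = 32.
H + Y + X: effort 10 + 11 + 3 = 24 ≤ 25, user value 8 + 6 + 14 = 28.
Best is H, X, and E with total user value 34.

34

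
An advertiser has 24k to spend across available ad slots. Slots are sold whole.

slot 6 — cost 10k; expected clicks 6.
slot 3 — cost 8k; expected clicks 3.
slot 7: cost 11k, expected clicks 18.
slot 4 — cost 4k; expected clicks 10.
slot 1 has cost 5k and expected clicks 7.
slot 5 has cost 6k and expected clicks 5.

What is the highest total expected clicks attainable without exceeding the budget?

35

Allowing fractional choices, the relaxed optimum would be about 38.3, but ad slots are indivisible.
slot 3 + slot 7 + slot 4: cost 8 + 11 + 4 = 23 ≤ 24, expected clicks 3 + 18 + 10 = 31.
slot 7 + slot 4 + slot 5: cost 11 + 4 + 6 = 21 ≤ 24, expected clicks 18 + 10 + 5 = 33.
slot 7 + slot 4 + slot 1: cost 11 + 4 + 5 = 20 ≤ 24, expected clicks 18 + 10 + 7 = 35.
Best is slot 7, slot 4, and slot 1 with total expected clicks 35.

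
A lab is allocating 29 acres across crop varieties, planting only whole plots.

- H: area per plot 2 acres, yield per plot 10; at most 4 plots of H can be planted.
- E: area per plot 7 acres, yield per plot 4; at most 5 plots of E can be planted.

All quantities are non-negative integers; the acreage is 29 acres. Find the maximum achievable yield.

52

H has the best ratio (10/2); taking only H gives at most 4×10 = 40 (stopped by the supply cap of 4).
Mixing does better — 4×H and 3×E: area 29 ≤ 29, yield 4·10 + 3·4 = 52.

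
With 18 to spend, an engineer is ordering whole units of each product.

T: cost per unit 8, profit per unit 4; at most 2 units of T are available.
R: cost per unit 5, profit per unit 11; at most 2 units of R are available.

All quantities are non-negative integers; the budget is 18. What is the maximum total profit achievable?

This is a bounded integer knapsack.
Take 1×T and 2×R: cost 18 ≤ 18, profit 1·4 + 2·11 = 26.
R has the best ratio (11/5) and is taken to its limit of 2; remaining capacity is filled optimally with the others.

26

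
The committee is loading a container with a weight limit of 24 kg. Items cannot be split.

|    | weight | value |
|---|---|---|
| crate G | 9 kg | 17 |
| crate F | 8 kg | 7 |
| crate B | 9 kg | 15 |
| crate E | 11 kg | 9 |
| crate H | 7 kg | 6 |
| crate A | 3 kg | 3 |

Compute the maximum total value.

Allowing fractional choices, the relaxed optimum would be about 37.6, but items are indivisible.
crate G + crate F + crate H: weight 9 + 8 + 7 = 24 ≤ 24, value 17 + 7 + 6 = 30.
crate G + crate B: weight 9 + 9 = 18 ≤ 24, value 17 + 15 = 32.
crate G + crate B + crate A: weight 9 + 9 + 3 = 21 ≤ 24, value 17 + 15 + 3 = 35.
Best is crate G, crate B, and crate A with total value 35.

35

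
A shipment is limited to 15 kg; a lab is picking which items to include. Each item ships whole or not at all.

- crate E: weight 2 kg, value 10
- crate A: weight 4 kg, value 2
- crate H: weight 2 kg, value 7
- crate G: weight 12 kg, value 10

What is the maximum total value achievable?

Treat it as a binary knapsack problem.
Allowing fractional choices, the relaxed optimum would be about 26.2, but items are indivisible.
crate E + crate H: weight 2 + 2 = 4 ≤ 15, value 10 + 7 = 17.
crate E + crate G: weight 2 + 12 = 14 ≤ 15, value 10 + 10 = 20.
crate E + crate A + crate H: weight 2 + 4 + 2 = 8 ≤ 15, value 10 + 2 + 7 = 19.
Best is crate E and crate G with total value 20.

20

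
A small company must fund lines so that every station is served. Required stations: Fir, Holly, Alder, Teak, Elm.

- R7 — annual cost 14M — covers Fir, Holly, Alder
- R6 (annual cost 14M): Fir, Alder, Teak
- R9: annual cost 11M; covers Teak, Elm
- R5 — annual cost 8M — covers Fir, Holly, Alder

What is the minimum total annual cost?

This is an integer covering problem.
Choose R9 and R5: together they cover Fir, Holly, Alder, Teak, Elm — every station.
Total annual cost: 11 + 8 = 19.
No cover costs less than 19.

19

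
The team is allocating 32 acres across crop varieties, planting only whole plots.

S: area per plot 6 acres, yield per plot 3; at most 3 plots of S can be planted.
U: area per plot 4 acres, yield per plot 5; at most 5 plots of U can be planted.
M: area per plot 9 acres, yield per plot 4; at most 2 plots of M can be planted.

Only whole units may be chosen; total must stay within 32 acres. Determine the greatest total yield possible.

31

Take 2×S and 5×U: area 32 ≤ 32, yield 2·3 + 5·5 = 31.
U has the best ratio (5/4) and is taken to its limit of 5; remaining capacity is filled optimally with the others.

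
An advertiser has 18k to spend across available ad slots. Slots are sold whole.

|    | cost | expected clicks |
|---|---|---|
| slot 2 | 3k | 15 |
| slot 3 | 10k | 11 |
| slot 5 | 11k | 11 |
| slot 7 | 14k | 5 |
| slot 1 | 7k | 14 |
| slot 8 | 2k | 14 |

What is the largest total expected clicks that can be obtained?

43

Allowing fractional choices, the relaxed optimum would be about 49.6, but ad slots are indivisible.
slot 2 + slot 1 + slot 8: cost 3 + 7 + 2 = 12 ≤ 18, expected clicks 15 + 14 + 14 = 43.
slot 2 + slot 3 + slot 8: cost 3 + 10 + 2 = 15 ≤ 18, expected clicks 15 + 11 + 14 = 40.
slot 2 + slot 5 + slot 8: cost 3 + 11 + 2 = 16 ≤ 18, expected clicks 15 + 11 + 14 = 40.
Best is slot 2, slot 1, and slot 8 with total expected clicks 43.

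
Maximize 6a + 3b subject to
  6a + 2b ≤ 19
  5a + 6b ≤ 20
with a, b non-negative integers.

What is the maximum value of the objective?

18

The continuous relaxation peaks at (2.85, 0.962) with value 19.96; rounding to a feasible lattice point costs some objective.
(a,b)=(3,0): 6·3+2·0=18≤19, 5·3+6·0=15≤20, objective 18.
(a,b)=(2,1): 6·2+2·1=14≤19, 5·2+6·1=16≤20, objective 15.
(a,b)=(2,0): 6·2+2·0=12≤19, 5·2+6·0=10≤20, objective 12.
No feasible integer point exceeds 18.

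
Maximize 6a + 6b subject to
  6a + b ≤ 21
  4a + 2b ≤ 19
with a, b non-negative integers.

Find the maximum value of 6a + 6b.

54

(a,b)=(0,9): 6·0+1·9=9≤21, 4·0+2·9=18≤19, objective 54.
(a,b)=(0,8): 6·0+1·8=8≤21, 4·0+2·8=16≤19, objective 48.
Maximum is 54 at (a,b)=(0,9).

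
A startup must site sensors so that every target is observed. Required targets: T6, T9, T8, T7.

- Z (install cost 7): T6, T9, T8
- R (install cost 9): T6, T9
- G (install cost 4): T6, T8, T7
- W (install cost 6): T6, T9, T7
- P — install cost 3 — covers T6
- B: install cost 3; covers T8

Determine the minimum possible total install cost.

9

The greedy cost-per-new-target heuristic would pick G and W for 10, but a cheaper cover exists.
Choose W and B: together they cover T6, T9, T8, T7 — every target.
Total install cost: 6 + 3 = 9.
No cover costs less than 9.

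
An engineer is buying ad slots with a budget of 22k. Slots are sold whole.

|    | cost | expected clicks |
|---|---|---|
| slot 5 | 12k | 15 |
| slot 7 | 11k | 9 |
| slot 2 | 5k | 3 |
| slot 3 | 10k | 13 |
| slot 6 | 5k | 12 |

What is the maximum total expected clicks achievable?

30

slot 2 + slot 3 + slot 6: cost 5 + 10 + 5 = 20 ≤ 22, expected clicks 3 + 13 + 12 = 28.
slot 5 + slot 2 + slot 6: cost 12 + 5 + 5 = 22 ≤ 22, expected clicks 15 + 3 + 12 = 30.
slot 5 + slot 3: cost 12 + 10 = 22 ≤ 22, expected clicks 15 + 13 = 28.
Best is slot 5, slot 2, and slot 6 with total expected clicks 30.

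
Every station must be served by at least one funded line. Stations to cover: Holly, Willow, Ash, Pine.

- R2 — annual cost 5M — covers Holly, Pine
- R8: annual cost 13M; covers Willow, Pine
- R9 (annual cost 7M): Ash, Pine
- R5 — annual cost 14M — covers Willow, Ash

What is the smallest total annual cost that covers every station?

This is a weighted set-cover instance.
The greedy cost-per-new-station heuristic would pick R2, R9, and R8 for 25, but a cheaper cover exists.
Choose R2 and R5: together they cover Holly, Willow, Ash, Pine — every station.
Total annual cost: 5 + 14 = 19.
No cover costs less than 19.

19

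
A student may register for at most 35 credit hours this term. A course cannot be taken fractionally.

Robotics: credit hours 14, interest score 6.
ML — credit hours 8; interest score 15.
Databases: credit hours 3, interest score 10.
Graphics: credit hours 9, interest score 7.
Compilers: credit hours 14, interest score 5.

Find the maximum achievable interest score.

Allowing fractional choices, the relaxed optimum would be about 38.4, but courses are indivisible.
Robotics + ML + Databases + Graphics: credit hours 14 + 8 + 3 + 9 = 34 ≤ 35, interest score 6 + 15 + 10 + 7 = 38.
ML + Databases + Graphics + Compilers: credit hours 8 + 3 + 9 + 14 = 34 ≤ 35, interest score 15 + 10 + 7 + 5 = 37.
Best is Robotics, ML, Databases, and Graphics with total interest score 38.

38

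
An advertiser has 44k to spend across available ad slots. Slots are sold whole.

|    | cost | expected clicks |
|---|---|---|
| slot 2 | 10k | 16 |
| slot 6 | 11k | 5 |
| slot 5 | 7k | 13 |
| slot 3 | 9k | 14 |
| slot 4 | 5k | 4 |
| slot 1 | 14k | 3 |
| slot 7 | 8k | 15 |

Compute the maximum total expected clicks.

This is a 0-1 knapsack instance.
Allowing fractional choices, the relaxed optimum would be about 64.3, but ad slots are indivisible.
slot 2 + slot 6 + slot 3 + slot 4 + slot 7: cost 10 + 11 + 9 + 5 + 8 = 43 ≤ 44, expected clicks 16 + 5 + 14 + 4 + 15 = 54.
slot 2 + slot 5 + slot 3 + slot 7: cost 10 + 7 + 9 + 8 = 34 ≤ 44, expected clicks 16 + 13 + 14 + 15 = 58.
slot 2 + slot 5 + slot 3 + slot 4 + slot 7: cost 10 + 7 + 9 + 5 + 8 = 39 ≤ 44, expected clicks 16 + 13 + 14 + 4 + 15 = 62.
Best is slot 2, slot 5, slot 3, slot 4, and slot 7 with total expected clicks 62.

62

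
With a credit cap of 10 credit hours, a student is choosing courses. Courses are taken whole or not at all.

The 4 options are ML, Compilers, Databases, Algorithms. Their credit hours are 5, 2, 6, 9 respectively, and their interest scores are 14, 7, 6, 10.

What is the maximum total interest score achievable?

Treat it as a binary knapsack problem.
Allowing fractional choices, the relaxed optimum would be about 24.3, but courses are indivisible.
ML: credit hours 5 ≤ 10, interest score 14.
ML + Compilers: credit hours 5 + 2 = 7 ≤ 10, interest score 14 + 7 = 21.
Compilers + Databases: credit hours 2 + 6 = 8 ≤ 10, interest score 7 + 6 = 13.
Best is ML and Compilers with total interest score 21.

21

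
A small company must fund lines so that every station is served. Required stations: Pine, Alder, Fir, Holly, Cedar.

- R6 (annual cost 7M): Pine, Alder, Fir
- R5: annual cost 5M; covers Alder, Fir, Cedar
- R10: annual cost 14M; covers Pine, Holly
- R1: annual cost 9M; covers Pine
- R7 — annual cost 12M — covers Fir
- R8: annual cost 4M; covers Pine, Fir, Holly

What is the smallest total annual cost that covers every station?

9

This is an integer covering problem.
Choose R5 and R8: together they cover Pine, Alder, Fir, Holly, Cedar — every station.
Total annual cost: 5 + 4 = 9.
No cover costs less than 9.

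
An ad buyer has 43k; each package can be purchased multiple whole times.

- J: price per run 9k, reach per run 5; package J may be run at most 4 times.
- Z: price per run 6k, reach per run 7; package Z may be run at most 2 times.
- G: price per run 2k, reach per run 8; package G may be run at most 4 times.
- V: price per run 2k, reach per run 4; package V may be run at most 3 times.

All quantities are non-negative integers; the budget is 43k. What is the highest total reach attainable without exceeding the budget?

64

G has the best ratio (8/2); taking only G gives at most 4×8 = 32 (stopped by the supply cap of 4).
Mixing does better — 2×J, 2×Z, 4×G, and 2×V: price 42 ≤ 43, reach 2·5 + 2·7 + 4·8 + 2·4 = 64.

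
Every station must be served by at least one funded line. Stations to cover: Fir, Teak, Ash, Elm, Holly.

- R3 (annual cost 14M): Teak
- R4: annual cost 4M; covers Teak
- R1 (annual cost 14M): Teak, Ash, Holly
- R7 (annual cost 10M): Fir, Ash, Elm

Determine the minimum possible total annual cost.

The greedy cost-per-new-station heuristic would pick R7, R4, and R1 for 28, but a cheaper cover exists.
Choose R1 and R7: together they cover Fir, Teak, Ash, Elm, Holly — every station.
Total annual cost: 14 + 10 = 24.
No cover costs less than 24.

24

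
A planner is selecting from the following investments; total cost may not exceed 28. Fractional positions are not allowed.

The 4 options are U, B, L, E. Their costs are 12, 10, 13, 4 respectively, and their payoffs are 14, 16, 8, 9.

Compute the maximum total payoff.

Take U, B, and E: cost 12 + 10 + 4 = 26 ≤ 28, payoff 14 + 16 + 9 = 39.
No other feasible combination does better.

39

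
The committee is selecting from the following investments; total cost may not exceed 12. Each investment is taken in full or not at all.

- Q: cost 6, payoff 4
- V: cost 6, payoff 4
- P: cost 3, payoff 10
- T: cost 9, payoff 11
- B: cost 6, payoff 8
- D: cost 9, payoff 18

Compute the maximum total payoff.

28

P + D: cost 3 + 9 = 12 ≤ 12, payoff 10 + 18 = 28.
P + B: cost 3 + 6 = 9 ≤ 12, payoff 10 + 8 = 18.
P + T: cost 3 + 9 = 12 ≤ 12, payoff 10 + 11 = 21.
Best is P and D with total payoff 28.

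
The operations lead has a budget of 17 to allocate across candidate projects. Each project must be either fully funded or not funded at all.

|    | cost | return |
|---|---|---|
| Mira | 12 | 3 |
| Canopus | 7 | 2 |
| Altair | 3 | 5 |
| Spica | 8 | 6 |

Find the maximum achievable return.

11

Allowing fractional choices, the relaxed optimum would be about 12.7, but projects are indivisible.
Canopus + Spica: cost 7 + 8 = 15 ≤ 17, return 2 + 6 = 8.
Altair + Spica: cost 3 + 8 = 11 ≤ 17, return 5 + 6 = 11.
Mira + Altair: cost 12 + 3 = 15 ≤ 17, return 3 + 5 = 8.
Best is Altair and Spica with total return 11.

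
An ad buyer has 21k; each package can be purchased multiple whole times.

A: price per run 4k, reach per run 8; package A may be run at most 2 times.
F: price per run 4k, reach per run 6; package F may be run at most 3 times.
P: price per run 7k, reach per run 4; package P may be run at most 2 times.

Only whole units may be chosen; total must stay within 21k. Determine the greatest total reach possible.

This is a bounded integer knapsack.
2×A and 2×F: price 16 ≤ 21, reach 2·8 + 2·6 = 28.
2×A and 3×F: price 20 ≤ 21, reach 2·8 + 3·6 = 34.
Best is 34.

34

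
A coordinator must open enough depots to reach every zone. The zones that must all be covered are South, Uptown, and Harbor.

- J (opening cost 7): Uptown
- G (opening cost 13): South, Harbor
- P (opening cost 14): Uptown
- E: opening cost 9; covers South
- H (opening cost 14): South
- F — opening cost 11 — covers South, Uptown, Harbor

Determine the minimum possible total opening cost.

This is a weighted set-cover instance.
F alone covers South, Uptown, Harbor — every zone.
Total opening cost: 11.

11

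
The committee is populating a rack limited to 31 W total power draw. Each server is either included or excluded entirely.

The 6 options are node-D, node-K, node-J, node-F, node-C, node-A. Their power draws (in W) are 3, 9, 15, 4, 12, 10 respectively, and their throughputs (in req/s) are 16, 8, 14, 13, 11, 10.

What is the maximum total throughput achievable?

node-D + node-F + node-C + node-A: power draw 3 + 4 + 12 + 10 = 29 ≤ 31, throughput 16 + 13 + 11 + 10 = 50.
node-D + node-K + node-F + node-C: power draw 3 + 9 + 4 + 12 = 28 ≤ 31, throughput 16 + 8 + 13 + 11 = 48.
node-D + node-K + node-J + node-F: power draw 3 + 9 + 15 + 4 = 31 ≤ 31, throughput 16 + 8 + 14 + 13 = 51.
Best is node-D, node-K, node-J, and node-F with total throughput 51.

51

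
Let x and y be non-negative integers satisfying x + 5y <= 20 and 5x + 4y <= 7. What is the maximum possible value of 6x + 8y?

8

(x,y)=(0,1) is feasible, giving 8.
(x,y)=(1,0) is feasible, giving 6.
The best lattice point is (0,1), giving 8.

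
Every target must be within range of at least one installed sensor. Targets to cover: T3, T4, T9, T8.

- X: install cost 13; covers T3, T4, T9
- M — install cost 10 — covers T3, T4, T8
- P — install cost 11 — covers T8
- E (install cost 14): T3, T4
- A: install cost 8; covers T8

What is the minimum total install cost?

21

This is an integer covering problem.
The greedy cost-per-new-target heuristic would pick M and X for 23, but a cheaper cover exists.
Choose X and A: together they cover T3, T4, T9, T8 — every target.
Total install cost: 13 + 8 = 21.
No cover costs less than 21.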